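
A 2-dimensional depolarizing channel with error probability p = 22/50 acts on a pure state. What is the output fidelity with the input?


F = (1-p) + p/d
= (1 - 0.4400) + 0.4400/2
= 0.5600 + 0.2200
= 0.7800

0.7800


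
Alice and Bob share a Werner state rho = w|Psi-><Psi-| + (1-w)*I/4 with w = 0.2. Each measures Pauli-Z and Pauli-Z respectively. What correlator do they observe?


|Psi-> = (|01> - |10>)/sqrt(2)
For the pure Bell state, <Z_A Z_B> = -1 (Bell-state Pauli correlator).
The maximally-mixed part I/4 has tr(I/4 * P tensor P) = 0 for any traceless Pauli P.
So <Z_A Z_B>_rho = w * (-1) + (1 - w) * 0
= 0.2 * (-1)
= -0.2000

-0.2000


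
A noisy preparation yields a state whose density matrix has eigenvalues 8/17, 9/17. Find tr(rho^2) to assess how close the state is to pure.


tr(rho^2) = sum of eigenvalues squared
= (8/17)^2 + (9/17)^2
= (64 + 81) / 289
= 145/289
= 0.5017

0.5017


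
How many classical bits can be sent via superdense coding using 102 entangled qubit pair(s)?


Superdense coding allows 2 classical bits per shared entangled pair.
102 pair(s) -> 2 * 102 = 204 classical bits

204


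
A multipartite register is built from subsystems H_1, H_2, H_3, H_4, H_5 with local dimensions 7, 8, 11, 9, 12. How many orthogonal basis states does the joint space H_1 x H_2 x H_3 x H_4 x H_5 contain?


dim(H_1 x H_2 x H_3 x H_4 x H_5) = 7 * 8 * 11 * 9 * 12
= 56 * 11 * 9 * 12
= 616 * 9 * 12
= 5544 * 12
= 66528

66528


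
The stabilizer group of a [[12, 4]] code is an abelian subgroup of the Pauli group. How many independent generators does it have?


For an [[n,k]] stabilizer code:
Number of stabilizer generators = n - k
= 12 - 4
= 8

8


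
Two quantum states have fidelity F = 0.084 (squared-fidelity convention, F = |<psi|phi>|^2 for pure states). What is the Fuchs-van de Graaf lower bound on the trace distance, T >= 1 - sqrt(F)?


Fuchs-van de Graaf (squared-fidelity convention): 1 - sqrt(F) <= T <= sqrt(1 - F).
Lower bound: T >= 1 - sqrt(F)
sqrt(F) = sqrt(0.084) = 0.2898
T >= 1 - 0.2898
T >= 0.7102

0.7102


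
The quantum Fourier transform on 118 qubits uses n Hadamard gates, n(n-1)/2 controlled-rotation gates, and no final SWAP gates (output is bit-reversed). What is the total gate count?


Hadamard gates: 118
Controlled rotations: n*(n-1)/2 = 118*117/2 = 6903
SWAP gates: 0 (omitted)
Total = 118 + 6903
= 7021

7021


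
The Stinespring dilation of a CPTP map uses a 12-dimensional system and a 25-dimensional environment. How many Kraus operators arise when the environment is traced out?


Tracing out the environment in an orthonormal basis {|i>_E} gives Kraus operators K_i = <i|_E U |0>_E.
Number of Kraus operators = dim(H_env) = d_env
= 25

25


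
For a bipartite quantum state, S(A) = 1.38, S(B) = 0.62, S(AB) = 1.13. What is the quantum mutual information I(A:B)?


I(A:B) = S(A) + S(B) - S(AB)
= 1.38 + 0.62 - 1.13
= 0.8700

0.8700


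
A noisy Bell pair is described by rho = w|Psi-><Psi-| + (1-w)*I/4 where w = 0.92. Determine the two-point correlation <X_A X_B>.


|Psi-> = (|01> - |10>)/sqrt(2)
For the pure Bell state, <X_A X_B> = -1 (Bell-state Pauli correlator).
The maximally-mixed part I/4 has tr(I/4 * P tensor P) = 0 for any traceless Pauli P.
So <X_A X_B>_rho = w * (-1) + (1 - w) * 0
= 0.92 * (-1)
= -0.9200

-0.9200


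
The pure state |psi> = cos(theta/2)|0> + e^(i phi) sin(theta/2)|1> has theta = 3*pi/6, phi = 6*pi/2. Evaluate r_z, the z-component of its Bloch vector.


theta = 1.5708, phi = 9.4248
r_z = cos(theta) = 0.0000

0.0000


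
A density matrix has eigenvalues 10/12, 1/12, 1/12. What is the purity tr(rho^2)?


tr(rho^2) = sum of eigenvalues squared
= (10/12)^2 + (1/12)^2 + (1/12)^2
= (100 + 1 + 1) / 144
= 102/144
= 0.7083

0.7083


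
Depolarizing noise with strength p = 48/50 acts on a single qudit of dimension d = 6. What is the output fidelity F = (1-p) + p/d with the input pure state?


F = (1-p) + p/d
= (1 - 0.9600) + 0.9600/6
= 0.0400 + 0.1600
= 0.2000

0.2000


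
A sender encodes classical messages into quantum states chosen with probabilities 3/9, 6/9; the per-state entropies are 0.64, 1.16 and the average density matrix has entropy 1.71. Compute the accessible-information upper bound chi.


chi = S(rho) - sum_i p_i * S(rho_i)
Weighted entropy = 3/9 * 0.64 + 6/9 * 1.16
= 0.9867
chi = 1.71 - 0.9867
= 0.7233

0.7233


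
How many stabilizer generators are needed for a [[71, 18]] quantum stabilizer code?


For an [[n,k]] stabilizer code:
Number of stabilizer generators = n - k
= 71 - 18
= 53

53


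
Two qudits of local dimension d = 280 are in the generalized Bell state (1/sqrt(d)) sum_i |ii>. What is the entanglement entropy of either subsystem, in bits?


For a maximally entangled state in d x d:
S = log2(d) = log2(280)
= 8.1293

8.1293


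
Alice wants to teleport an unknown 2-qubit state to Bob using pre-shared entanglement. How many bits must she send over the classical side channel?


Quantum teleportation requires 2 classical bits per qubit teleported.
2 qubit(s) -> 2 * 2 = 4 classical bits

4


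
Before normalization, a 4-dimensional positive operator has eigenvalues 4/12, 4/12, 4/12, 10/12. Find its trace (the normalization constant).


tr(M) = sum of eigenvalues
= 4/12 + 4/12 + 4/12 + 10/12
= 22/12
= 1.8333

1.8333


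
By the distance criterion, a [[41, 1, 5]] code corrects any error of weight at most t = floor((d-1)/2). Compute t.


Code parameters: [[41, 1, 5]], distance d = 5.
Number of correctable errors = floor((d-1)/2)
= floor((5 - 1)/2)
= floor(4/2)
= 2

2


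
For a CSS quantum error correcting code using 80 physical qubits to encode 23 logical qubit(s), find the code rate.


Code rate R = k/n
= 23/80
= 0.2875

0.2875


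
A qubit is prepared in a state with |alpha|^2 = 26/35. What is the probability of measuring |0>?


|alpha|^2 = 26/35 = 0.7429
|beta|^2 = 1 - 26/35 = 9/35 = 0.2571
P(|0>) = |alpha|^2 = 0.7429

0.7429


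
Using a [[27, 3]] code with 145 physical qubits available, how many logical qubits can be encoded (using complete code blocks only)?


Each code block uses 27 physical qubits for 3 logical qubit(s).
Number of complete blocks = floor(145 / 27) = 5
Logical qubits = 5 * 3
= 15

15


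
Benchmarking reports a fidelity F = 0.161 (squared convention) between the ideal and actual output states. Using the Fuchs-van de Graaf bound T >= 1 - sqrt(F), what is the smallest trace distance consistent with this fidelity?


Fuchs-van de Graaf (squared-fidelity convention): 1 - sqrt(F) <= T <= sqrt(1 - F).
Lower bound: T >= 1 - sqrt(F)
sqrt(F) = sqrt(0.161) = 0.4012
T >= 1 - 0.4012
T >= 0.5988

0.5988


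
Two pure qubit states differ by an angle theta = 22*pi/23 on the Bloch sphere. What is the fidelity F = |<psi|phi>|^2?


For states separated by angle theta on Bloch sphere:
F = cos^2(theta/2)
theta = 22*pi/23 = 3.0050
theta/2 = 1.5025
cos(theta/2) = 0.0682
F = 0.0047

0.0047


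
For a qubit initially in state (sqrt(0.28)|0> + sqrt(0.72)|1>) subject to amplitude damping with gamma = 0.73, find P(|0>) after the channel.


For amplitude damping with parameter gamma on state sqrt(a)|0> + sqrt(b)|1>:
alpha^2 = 0.28, beta^2 = 0.72
P(|0>) = alpha^2 + gamma * beta^2
= 0.28 + 0.73 * 0.72
= 0.28 + 0.5256
= 0.8056

0.8056


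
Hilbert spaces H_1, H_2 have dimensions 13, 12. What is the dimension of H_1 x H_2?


dim(H_1 x H_2) = 13 * 12
= 156

156


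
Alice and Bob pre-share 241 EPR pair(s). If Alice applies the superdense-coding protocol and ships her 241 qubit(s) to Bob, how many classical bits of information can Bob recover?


Superdense coding allows 2 classical bits per shared entangled pair.
241 pair(s) -> 2 * 241 = 482 classical bits

482


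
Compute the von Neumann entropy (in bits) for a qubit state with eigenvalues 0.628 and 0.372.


S = -p*log2(p) - (1-p)*log2(1-p)
p = 0.6280, 1-p = 0.3720
= -0.6280 * log2(0.6280) - 0.3720 * log2(0.3720)
= -(-0.4215) - (-0.5307)
= 0.9522

0.9522


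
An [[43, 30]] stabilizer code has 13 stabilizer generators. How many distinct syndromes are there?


Each stabilizer generator gives a binary (+1 or -1) measurement outcome.
With 13 independent generators:
Total syndromes = 2^13
= 8192

8192


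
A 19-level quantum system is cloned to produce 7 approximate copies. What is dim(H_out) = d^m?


Output space = H^(tensor 7) where dim(H) = 19
dim = 19^7
= 361 (after 2 factors)
= 6859 (after 3 factors)
= 130321 (after 4 factors)
= 2476099 (after 5 factors)
= 47045881 (after 6 factors)
= 893871739 (after 7 factors)
= 893871739

893871739


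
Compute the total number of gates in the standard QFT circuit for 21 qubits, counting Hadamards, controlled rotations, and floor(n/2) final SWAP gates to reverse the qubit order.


Hadamard gates: 21
Controlled rotations: n*(n-1)/2 = 21*20/2 = 210
SWAP gates: floor(n/2) = floor(21/2) = 10
Total = 21 + 210 + 10
= 241

241


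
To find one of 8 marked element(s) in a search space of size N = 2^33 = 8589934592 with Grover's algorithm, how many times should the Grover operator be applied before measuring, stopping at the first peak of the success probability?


After j Grover iterations the success probability is P(j) = sin^2((2j+1)*theta), where sin(theta) = sqrt(k/N).
N = 2^33 = 8589934592, k = 8
sin(theta) = sqrt(k/N) = 3.051757812e-05
theta = arcsin(sqrt(k/N)) = 3.051757813e-05 rad
P(j) reaches its first maximum when (2j+1)*theta is as close as possible to pi/2, i.e. j = round(pi/(4*theta) - 1/2).
pi/(4*theta) - 1/2 = 25735.4270
(For comparison, the common estimate pi/4 * sqrt(N/k) = 25735.9270; the exact maximiser is used here.)
Optimal iterations = 25735

25735


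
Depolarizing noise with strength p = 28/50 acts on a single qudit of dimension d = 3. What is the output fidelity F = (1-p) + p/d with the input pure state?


F = (1-p) + p/d
= (1 - 0.5600) + 0.5600/3
= 0.4400 + 0.1867
= 0.6267

0.6267


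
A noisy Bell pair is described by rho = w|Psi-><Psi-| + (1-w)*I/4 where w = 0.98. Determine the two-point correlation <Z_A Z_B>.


|Psi-> = (|01> - |10>)/sqrt(2)
For the pure Bell state, <Z_A Z_B> = -1 (Bell-state Pauli correlator).
The maximally-mixed part I/4 has tr(I/4 * P tensor P) = 0 for any traceless Pauli P.
So <Z_A Z_B>_rho = w * (-1) + (1 - w) * 0
= 0.98 * (-1)
= -0.9800

-0.9800


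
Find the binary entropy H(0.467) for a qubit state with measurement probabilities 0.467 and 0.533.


S = -p*log2(p) - (1-p)*log2(1-p)
p = 0.4670, 1-p = 0.5330
= -0.4670 * log2(0.4670) - 0.5330 * log2(0.5330)
= -(-0.5130) - (-0.4839)
= 0.9969

0.9969


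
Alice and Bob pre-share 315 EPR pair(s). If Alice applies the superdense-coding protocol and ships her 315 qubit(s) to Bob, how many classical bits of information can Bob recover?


Superdense coding allows 2 classical bits per shared entangled pair.
315 pair(s) -> 2 * 315 = 630 classical bits

630


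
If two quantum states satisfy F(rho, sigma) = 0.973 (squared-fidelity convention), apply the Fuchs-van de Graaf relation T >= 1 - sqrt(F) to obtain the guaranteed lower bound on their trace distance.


Fuchs-van de Graaf (squared-fidelity convention): 1 - sqrt(F) <= T <= sqrt(1 - F).
Lower bound: T >= 1 - sqrt(F)
sqrt(F) = sqrt(0.973) = 0.9864
T >= 1 - 0.9864
T >= 0.0136

0.0136


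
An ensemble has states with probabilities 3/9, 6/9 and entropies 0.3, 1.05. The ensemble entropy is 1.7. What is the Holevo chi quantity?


chi = S(rho) - sum_i p_i * S(rho_i)
Weighted entropy = 3/9 * 0.3 + 6/9 * 1.05
= 0.8000
chi = 1.7 - 0.8000
= 0.9000

0.9000


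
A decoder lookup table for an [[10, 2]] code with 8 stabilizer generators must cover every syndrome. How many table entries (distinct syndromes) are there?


Each stabilizer generator gives a binary (+1 or -1) measurement outcome.
With 8 independent generators:
Total syndromes = 2^8
= 256

256


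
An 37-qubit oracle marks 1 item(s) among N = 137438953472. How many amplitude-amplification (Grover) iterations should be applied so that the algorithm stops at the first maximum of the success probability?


After j Grover iterations the success probability is P(j) = sin^2((2j+1)*theta), where sin(theta) = sqrt(k/N).
N = 2^37 = 137438953472, k = 1
sin(theta) = sqrt(k/N) = 2.697398305e-06
theta = arcsin(sqrt(k/N)) = 2.697398305e-06 rad
P(j) reaches its first maximum when (2j+1)*theta is as close as possible to pi/2, i.e. j = round(pi/(4*theta) - 1/2).
pi/(4*theta) - 1/2 = 291168.2762
(For comparison, the common estimate pi/4 * sqrt(N/k) = 291168.7762; the exact maximiser is used here.)
Optimal iterations = 291168

291168


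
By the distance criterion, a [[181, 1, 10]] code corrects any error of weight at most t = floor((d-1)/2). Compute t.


Code parameters: [[181, 1, 10]], distance d = 10.
Number of correctable errors = floor((d-1)/2)
= floor((10 - 1)/2)
= floor(9/2)
= 4

4


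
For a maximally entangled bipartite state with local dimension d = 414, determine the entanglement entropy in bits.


For a maximally entangled state in d x d:
S = log2(d) = log2(414)
= 8.6935

8.6935


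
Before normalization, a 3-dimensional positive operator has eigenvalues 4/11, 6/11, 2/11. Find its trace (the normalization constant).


tr(M) = sum of eigenvalues
= 4/11 + 6/11 + 2/11
= 12/11
= 1.0909

1.0909


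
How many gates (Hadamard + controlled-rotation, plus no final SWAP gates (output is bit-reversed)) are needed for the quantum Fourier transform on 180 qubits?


Hadamard gates: 180
Controlled rotations: n*(n-1)/2 = 180*179/2 = 16110
SWAP gates: 0 (omitted)
Total = 180 + 16110
= 16290

16290


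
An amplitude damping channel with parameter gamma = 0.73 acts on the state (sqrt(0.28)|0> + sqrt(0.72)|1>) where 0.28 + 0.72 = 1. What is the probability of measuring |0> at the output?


For amplitude damping with parameter gamma on state sqrt(a)|0> + sqrt(b)|1>:
alpha^2 = 0.28, beta^2 = 0.72
P(|0>) = alpha^2 + gamma * beta^2
= 0.28 + 0.73 * 0.72
= 0.28 + 0.5256
= 0.8056

0.8056


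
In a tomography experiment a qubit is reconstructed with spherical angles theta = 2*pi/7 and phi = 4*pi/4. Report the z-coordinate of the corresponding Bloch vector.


theta = 0.8976, phi = 3.1416
r_z = cos(theta) = 0.6235

0.6235


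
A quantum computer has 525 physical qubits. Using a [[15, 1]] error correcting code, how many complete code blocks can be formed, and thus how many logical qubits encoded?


Each code block uses 15 physical qubits for 1 logical qubit(s).
Number of complete blocks = floor(525 / 15) = 35
Logical qubits = 35 * 1
= 35

35


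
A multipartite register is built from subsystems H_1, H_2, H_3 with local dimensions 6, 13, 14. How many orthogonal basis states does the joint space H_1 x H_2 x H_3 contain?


dim(H_1 x H_2 x H_3) = 6 * 13 * 14
= 78 * 14
= 1092

1092


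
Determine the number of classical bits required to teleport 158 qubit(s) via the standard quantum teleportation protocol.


Quantum teleportation requires 2 classical bits per qubit teleported.
158 qubit(s) -> 2 * 158 = 316 classical bits

316


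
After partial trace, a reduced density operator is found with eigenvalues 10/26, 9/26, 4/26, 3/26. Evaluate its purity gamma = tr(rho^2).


tr(rho^2) = sum of eigenvalues squared
= (10/26)^2 + (9/26)^2 + (4/26)^2 + (3/26)^2
= (100 + 81 + 16 + 9) / 676
= 206/676
= 0.3047

0.3047


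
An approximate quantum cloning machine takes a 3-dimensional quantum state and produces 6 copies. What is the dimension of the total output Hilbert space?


Output space = H^(tensor 6) where dim(H) = 3
dim = 3^6
= 9 (after 2 factors)
= 27 (after 3 factors)
= 81 (after 4 factors)
= 243 (after 5 factors)
= 729 (after 6 factors)
= 729

729


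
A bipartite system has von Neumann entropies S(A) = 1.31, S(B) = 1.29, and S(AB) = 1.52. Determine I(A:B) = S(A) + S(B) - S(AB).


I(A:B) = S(A) + S(B) - S(AB)
= 1.31 + 1.29 - 1.52
= 1.0800

1.0800


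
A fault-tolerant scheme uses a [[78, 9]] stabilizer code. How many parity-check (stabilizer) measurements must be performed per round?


For an [[n,k]] stabilizer code:
Number of stabilizer generators = n - k
= 78 - 9
= 69

69


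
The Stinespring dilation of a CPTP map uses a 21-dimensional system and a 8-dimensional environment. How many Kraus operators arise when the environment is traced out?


Tracing out the environment in an orthonormal basis {|i>_E} gives Kraus operators K_i = <i|_E U |0>_E.
Number of Kraus operators = dim(H_env) = d_env
= 8

8


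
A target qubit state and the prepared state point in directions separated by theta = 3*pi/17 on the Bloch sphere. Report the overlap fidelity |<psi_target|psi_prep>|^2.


For states separated by angle theta on Bloch sphere:
F = cos^2(theta/2)
theta = 3*pi/17 = 0.5544
theta/2 = 0.2772
cos(theta/2) = 0.9618
F = 0.9251

0.9251


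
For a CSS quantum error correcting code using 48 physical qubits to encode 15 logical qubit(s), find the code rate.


Code rate R = k/n
= 15/48
= 0.3125

0.3125


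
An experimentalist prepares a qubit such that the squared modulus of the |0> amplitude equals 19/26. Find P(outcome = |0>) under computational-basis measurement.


|alpha|^2 = 19/26 = 0.7308
|beta|^2 = 1 - 19/26 = 7/26 = 0.2692
P(|0>) = |alpha|^2 = 0.7308

0.7308


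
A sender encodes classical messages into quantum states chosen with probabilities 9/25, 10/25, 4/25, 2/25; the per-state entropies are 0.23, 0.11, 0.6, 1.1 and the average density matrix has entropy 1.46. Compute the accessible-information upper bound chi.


chi = S(rho) - sum_i p_i * S(rho_i)
Weighted entropy = 9/25 * 0.23 + 10/25 * 0.11 + 4/25 * 0.6 + 2/25 * 1.1
= 0.3108
chi = 1.46 - 0.3108
= 1.1492

1.1492


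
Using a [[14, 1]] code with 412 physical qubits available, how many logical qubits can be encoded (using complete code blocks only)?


Each code block uses 14 physical qubits for 1 logical qubit(s).
Number of complete blocks = floor(412 / 14) = 29
Logical qubits = 29 * 1
= 29

29


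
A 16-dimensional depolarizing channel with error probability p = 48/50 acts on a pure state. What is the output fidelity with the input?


F = (1-p) + p/d
= (1 - 0.9600) + 0.9600/16
= 0.0400 + 0.0600
= 0.1000

0.1000


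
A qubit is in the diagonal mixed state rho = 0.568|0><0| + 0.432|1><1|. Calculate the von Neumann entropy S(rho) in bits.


S = -p*log2(p) - (1-p)*log2(1-p)
p = 0.5680, 1-p = 0.4320
= -0.5680 * log2(0.5680) - 0.4320 * log2(0.4320)
= -(-0.4635) - (-0.5231)
= 0.9866

0.9866


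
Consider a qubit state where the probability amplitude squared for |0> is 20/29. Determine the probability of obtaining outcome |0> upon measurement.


|alpha|^2 = 20/29 = 0.6897
|beta|^2 = 1 - 20/29 = 9/29 = 0.3103
P(|0>) = |alpha|^2 = 0.6897

0.6897


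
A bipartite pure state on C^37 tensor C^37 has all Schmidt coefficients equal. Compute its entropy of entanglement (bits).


For a maximally entangled state in d x d:
S = log2(d) = log2(37)
= 5.2095

5.2095


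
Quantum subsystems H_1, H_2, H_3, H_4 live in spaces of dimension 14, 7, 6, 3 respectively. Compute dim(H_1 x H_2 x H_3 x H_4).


dim(H_1 x H_2 x H_3 x H_4) = 14 * 7 * 6 * 3
= 98 * 6 * 3
= 588 * 3
= 1764

1764


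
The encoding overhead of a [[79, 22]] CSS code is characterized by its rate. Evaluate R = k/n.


Code rate R = k/n
= 22/79
= 0.2785

0.2785


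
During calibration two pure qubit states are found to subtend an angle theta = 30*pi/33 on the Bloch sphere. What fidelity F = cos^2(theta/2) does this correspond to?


For states separated by angle theta on Bloch sphere:
F = cos^2(theta/2)
theta = 30*pi/33 = 2.8560
theta/2 = 1.4280
cos(theta/2) = 0.1423
F = 0.0203

0.0203


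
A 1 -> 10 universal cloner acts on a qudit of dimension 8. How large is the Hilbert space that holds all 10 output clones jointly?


Output space = H^(tensor 10) where dim(H) = 8
dim = 8^10
= 64 (after 2 factors)
= 512 (after 3 factors)
= 4096 (after 4 factors)
= 32768 (after 5 factors)
= 262144 (after 6 factors)
= 2097152 (after 7 factors)
= 16777216 (after 8 factors)
= 134217728 (after 9 factors)
= 1073741824 (after 10 factors)
= 1073741824

1073741824


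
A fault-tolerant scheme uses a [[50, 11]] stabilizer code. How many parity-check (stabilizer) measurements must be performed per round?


For an [[n,k]] stabilizer code:
Number of stabilizer generators = n - k
= 50 - 11
= 39

39


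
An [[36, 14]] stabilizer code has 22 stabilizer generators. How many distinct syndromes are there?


Each stabilizer generator gives a binary (+1 or -1) measurement outcome.
With 22 independent generators:
Total syndromes = 2^22
= 4194304

4194304


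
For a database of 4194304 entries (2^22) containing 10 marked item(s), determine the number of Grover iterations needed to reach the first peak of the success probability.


After j Grover iterations the success probability is P(j) = sin^2((2j+1)*theta), where sin(theta) = sqrt(k/N).
N = 2^22 = 4194304, k = 10
sin(theta) = sqrt(k/N) = 0.001544080889
theta = arcsin(sqrt(k/N)) = 0.001544081502 rad
P(j) reaches its first maximum when (2j+1)*theta is as close as possible to pi/2, i.e. j = round(pi/(4*theta) - 1/2).
pi/(4*theta) - 1/2 = 508.1507
(For comparison, the common estimate pi/4 * sqrt(N/k) = 508.6509; the exact maximiser is used here.)
Optimal iterations = 508

508


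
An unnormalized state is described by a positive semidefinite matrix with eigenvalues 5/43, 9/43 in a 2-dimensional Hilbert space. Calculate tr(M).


tr(M) = sum of eigenvalues
= 5/43 + 9/43
= 14/43
= 0.3256

0.3256


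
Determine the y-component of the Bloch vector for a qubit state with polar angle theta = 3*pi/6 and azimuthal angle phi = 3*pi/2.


theta = 1.5708, phi = 4.7124
r_y = sin(theta)*sin(phi) = 1.0000 * -1.0000
r_y = -1.0000

-1.0000


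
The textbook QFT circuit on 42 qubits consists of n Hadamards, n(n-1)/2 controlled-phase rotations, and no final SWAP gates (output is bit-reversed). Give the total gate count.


Hadamard gates: 42
Controlled rotations: n*(n-1)/2 = 42*41/2 = 861
SWAP gates: 0 (omitted)
Total = 42 + 861
= 903

903


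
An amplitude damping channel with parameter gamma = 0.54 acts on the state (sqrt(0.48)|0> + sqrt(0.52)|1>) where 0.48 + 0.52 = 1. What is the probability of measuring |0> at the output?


For amplitude damping with parameter gamma on state sqrt(a)|0> + sqrt(b)|1>:
alpha^2 = 0.48, beta^2 = 0.52
P(|0>) = alpha^2 + gamma * beta^2
= 0.48 + 0.54 * 0.52
= 0.48 + 0.2808
= 0.7608

0.7608


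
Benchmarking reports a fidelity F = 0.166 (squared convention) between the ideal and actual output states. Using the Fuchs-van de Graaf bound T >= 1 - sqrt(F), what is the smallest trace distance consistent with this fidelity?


Fuchs-van de Graaf (squared-fidelity convention): 1 - sqrt(F) <= T <= sqrt(1 - F).
Lower bound: T >= 1 - sqrt(F)
sqrt(F) = sqrt(0.166) = 0.4074
T >= 1 - 0.4074
T >= 0.5926

0.5926


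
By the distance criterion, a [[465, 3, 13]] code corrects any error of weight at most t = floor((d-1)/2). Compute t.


Code parameters: [[465, 3, 13]], distance d = 13.
Number of correctable errors = floor((d-1)/2)
= floor((13 - 1)/2)
= floor(12/2)
= 6

6


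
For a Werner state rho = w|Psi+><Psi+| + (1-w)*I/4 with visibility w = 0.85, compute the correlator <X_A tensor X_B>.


|Psi+> = (|01> + |10>)/sqrt(2)
For the pure Bell state, <X_A X_B> = +1 (Bell-state Pauli correlator).
The maximally-mixed part I/4 has tr(I/4 * P tensor P) = 0 for any traceless Pauli P.
So <X_A X_B>_rho = w * (+1) + (1 - w) * 0
= 0.85 * (+1)
= 0.8500

0.8500


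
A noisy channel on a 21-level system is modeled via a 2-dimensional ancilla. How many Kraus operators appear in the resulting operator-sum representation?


Tracing out the environment in an orthonormal basis {|i>_E} gives Kraus operators K_i = <i|_E U |0>_E.
Number of Kraus operators = dim(H_env) = d_env
= 2

2


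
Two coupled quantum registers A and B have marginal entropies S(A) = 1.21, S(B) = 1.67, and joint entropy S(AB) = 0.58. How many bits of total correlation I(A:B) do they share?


I(A:B) = S(A) + S(B) - S(AB)
= 1.21 + 1.67 - 0.58
= 2.3000

2.3000


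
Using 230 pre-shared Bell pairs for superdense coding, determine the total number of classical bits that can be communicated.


Superdense coding allows 2 classical bits per shared entangled pair.
230 pair(s) -> 2 * 230 = 460 classical bits

460


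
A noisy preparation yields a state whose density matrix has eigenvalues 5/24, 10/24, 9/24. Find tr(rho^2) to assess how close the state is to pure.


tr(rho^2) = sum of eigenvalues squared
= (5/24)^2 + (10/24)^2 + (9/24)^2
= (25 + 100 + 81) / 576
= 206/576
= 0.3576

0.3576


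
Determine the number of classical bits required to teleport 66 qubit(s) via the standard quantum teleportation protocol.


Quantum teleportation requires 2 classical bits per qubit teleported.
66 qubit(s) -> 2 * 66 = 132 classical bits

132


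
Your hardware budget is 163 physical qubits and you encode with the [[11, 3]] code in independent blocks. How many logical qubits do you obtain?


Each code block uses 11 physical qubits for 3 logical qubit(s).
Number of complete blocks = floor(163 / 11) = 14
Logical qubits = 14 * 3
= 42

42


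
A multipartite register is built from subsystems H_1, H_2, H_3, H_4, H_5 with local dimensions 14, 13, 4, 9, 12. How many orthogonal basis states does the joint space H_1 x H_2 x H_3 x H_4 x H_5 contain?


dim(H_1 x H_2 x H_3 x H_4 x H_5) = 14 * 13 * 4 * 9 * 12
= 182 * 4 * 9 * 12
= 728 * 9 * 12
= 6552 * 12
= 78624

78624


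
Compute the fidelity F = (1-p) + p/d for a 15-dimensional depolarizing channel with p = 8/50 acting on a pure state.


F = (1-p) + p/d
= (1 - 0.1600) + 0.1600/15
= 0.8400 + 0.0107
= 0.8507

0.8507


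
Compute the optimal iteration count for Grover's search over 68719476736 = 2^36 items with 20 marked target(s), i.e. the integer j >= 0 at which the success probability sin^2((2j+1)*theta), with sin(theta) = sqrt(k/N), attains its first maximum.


After j Grover iterations the success probability is P(j) = sin^2((2j+1)*theta), where sin(theta) = sqrt(k/N).
N = 2^36 = 68719476736, k = 20
sin(theta) = sqrt(k/N) = 1.70598448e-05
theta = arcsin(sqrt(k/N)) = 1.70598448e-05 rad
P(j) reaches its first maximum when (2j+1)*theta is as close as possible to pi/2, i.e. j = round(pi/(4*theta) - 1/2).
pi/(4*theta) - 1/2 = 46037.3258
(For comparison, the common estimate pi/4 * sqrt(N/k) = 46037.8258; the exact maximiser is used here.)
Optimal iterations = 46037

46037


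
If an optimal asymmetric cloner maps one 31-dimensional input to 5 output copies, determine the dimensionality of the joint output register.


Output space = H^(tensor 5) where dim(H) = 31
dim = 31^5
= 961 (after 2 factors)
= 29791 (after 3 factors)
= 923521 (after 4 factors)
= 28629151 (after 5 factors)
= 28629151

28629151


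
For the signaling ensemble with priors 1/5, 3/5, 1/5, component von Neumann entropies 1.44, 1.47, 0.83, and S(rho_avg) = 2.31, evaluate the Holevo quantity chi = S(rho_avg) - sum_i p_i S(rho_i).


chi = S(rho) - sum_i p_i * S(rho_i)
Weighted entropy = 1/5 * 1.44 + 3/5 * 1.47 + 1/5 * 0.83
= 1.3360
chi = 2.31 - 1.3360
= 0.9740

0.9740


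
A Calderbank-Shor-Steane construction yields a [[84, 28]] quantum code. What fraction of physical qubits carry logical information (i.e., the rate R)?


Code rate R = k/n
= 28/84
= 0.3333

0.3333


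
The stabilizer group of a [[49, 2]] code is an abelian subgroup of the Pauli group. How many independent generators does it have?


For an [[n,k]] stabilizer code:
Number of stabilizer generators = n - k
= 49 - 2
= 47

47


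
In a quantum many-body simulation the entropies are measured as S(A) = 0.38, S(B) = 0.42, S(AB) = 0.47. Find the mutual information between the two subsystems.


I(A:B) = S(A) + S(B) - S(AB)
= 0.38 + 0.42 - 0.47
= 0.3300

0.3300


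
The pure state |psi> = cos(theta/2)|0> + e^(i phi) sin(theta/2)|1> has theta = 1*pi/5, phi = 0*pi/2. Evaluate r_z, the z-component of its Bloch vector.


theta = 0.6283, phi = 0.0000
r_z = cos(theta) = 0.8090

0.8090


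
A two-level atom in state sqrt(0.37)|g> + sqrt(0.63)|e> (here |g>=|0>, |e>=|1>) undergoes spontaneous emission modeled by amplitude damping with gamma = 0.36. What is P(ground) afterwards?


For amplitude damping with parameter gamma on state sqrt(a)|0> + sqrt(b)|1>:
alpha^2 = 0.37, beta^2 = 0.63
P(|0>) = alpha^2 + gamma * beta^2
= 0.37 + 0.36 * 0.63
= 0.37 + 0.2268
= 0.5968

0.5968


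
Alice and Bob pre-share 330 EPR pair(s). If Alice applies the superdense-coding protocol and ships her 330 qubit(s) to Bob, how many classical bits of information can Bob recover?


Superdense coding allows 2 classical bits per shared entangled pair.
330 pair(s) -> 2 * 330 = 660 classical bits

660


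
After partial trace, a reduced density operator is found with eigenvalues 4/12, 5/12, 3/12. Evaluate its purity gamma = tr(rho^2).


tr(rho^2) = sum of eigenvalues squared
= (4/12)^2 + (5/12)^2 + (3/12)^2
= (16 + 25 + 9) / 144
= 50/144
= 0.3472

0.3472


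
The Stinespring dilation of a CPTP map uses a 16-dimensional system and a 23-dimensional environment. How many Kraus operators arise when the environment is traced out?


Tracing out the environment in an orthonormal basis {|i>_E} gives Kraus operators K_i = <i|_E U |0>_E.
Number of Kraus operators = dim(H_env) = d_env
= 23

23


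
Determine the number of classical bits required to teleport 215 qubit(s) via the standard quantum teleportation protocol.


Quantum teleportation requires 2 classical bits per qubit teleported.
215 qubit(s) -> 2 * 215 = 430 classical bits

430


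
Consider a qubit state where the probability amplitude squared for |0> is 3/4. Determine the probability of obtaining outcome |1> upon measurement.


|alpha|^2 = 3/4 = 0.7500
|beta|^2 = 1 - 3/4 = 1/4 = 0.2500
P(|1>) = |beta|^2 = 0.2500

0.2500


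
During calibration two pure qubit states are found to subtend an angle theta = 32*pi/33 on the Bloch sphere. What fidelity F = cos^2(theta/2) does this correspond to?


For states separated by angle theta on Bloch sphere:
F = cos^2(theta/2)
theta = 32*pi/33 = 3.0464
theta/2 = 1.5232
cos(theta/2) = 0.0476
F = 0.0023

0.0023


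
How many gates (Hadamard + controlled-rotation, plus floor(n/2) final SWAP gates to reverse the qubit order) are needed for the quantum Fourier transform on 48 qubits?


Hadamard gates: 48
Controlled rotations: n*(n-1)/2 = 48*47/2 = 1128
SWAP gates: floor(n/2) = floor(48/2) = 24
Total = 48 + 1128 + 24
= 1200

1200


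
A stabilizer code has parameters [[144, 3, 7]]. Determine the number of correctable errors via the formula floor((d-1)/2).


Code parameters: [[144, 3, 7]], distance d = 7.
Number of correctable errors = floor((d-1)/2)
= floor((7 - 1)/2)
= floor(6/2)
= 3

3


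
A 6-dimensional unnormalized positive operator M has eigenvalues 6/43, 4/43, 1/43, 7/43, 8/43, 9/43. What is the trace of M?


tr(M) = sum of eigenvalues
= 6/43 + 4/43 + 1/43 + 7/43 + 8/43 + 9/43
= 35/43
= 0.8140

0.8140


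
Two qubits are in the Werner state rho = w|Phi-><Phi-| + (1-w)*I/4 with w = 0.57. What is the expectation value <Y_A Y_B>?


|Phi-> = (|00> - |11>)/sqrt(2)
For the pure Bell state, <Y_A Y_B> = +1 (Bell-state Pauli correlator).
The maximally-mixed part I/4 has tr(I/4 * P tensor P) = 0 for any traceless Pauli P.
So <Y_A Y_B>_rho = w * (+1) + (1 - w) * 0
= 0.57 * (+1)
= 0.5700

0.5700


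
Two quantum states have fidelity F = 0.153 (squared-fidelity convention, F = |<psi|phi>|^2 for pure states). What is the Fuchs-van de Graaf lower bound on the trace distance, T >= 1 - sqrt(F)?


Fuchs-van de Graaf (squared-fidelity convention): 1 - sqrt(F) <= T <= sqrt(1 - F).
Lower bound: T >= 1 - sqrt(F)
sqrt(F) = sqrt(0.153) = 0.3912
T >= 1 - 0.3912
T >= 0.6088

0.6088


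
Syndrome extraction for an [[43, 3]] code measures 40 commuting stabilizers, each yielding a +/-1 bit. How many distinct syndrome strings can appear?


Each stabilizer generator gives a binary (+1 or -1) measurement outcome.
With 40 independent generators:
Total syndromes = 2^40
= 1099511627776

1099511627776


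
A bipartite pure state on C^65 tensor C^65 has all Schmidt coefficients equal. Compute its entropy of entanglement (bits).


For a maximally entangled state in d x d:
S = log2(d) = log2(65)
= 6.0224

6.0224


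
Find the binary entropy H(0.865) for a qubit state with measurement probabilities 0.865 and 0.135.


S = -p*log2(p) - (1-p)*log2(1-p)
p = 0.8650, 1-p = 0.1350
= -0.8650 * log2(0.8650) - 0.1350 * log2(0.1350)
= -(-0.1810) - (-0.3900)
= 0.5710

0.5710


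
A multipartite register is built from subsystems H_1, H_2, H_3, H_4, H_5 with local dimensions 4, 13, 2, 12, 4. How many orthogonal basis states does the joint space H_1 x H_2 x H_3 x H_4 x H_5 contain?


dim(H_1 x H_2 x H_3 x H_4 x H_5) = 4 * 13 * 2 * 12 * 4
= 52 * 2 * 12 * 4
= 104 * 12 * 4
= 1248 * 4
= 4992

4992


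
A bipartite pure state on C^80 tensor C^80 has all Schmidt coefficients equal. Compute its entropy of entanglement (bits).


For a maximally entangled state in d x d:
S = log2(d) = log2(80)
= 6.3219

6.3219


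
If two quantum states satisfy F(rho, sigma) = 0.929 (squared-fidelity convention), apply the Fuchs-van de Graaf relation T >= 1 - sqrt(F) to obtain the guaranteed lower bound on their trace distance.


Fuchs-van de Graaf (squared-fidelity convention): 1 - sqrt(F) <= T <= sqrt(1 - F).
Lower bound: T >= 1 - sqrt(F)
sqrt(F) = sqrt(0.929) = 0.9638
T >= 1 - 0.9638
T >= 0.0362

0.0362


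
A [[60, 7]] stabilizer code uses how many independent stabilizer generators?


For an [[n,k]] stabilizer code:
Number of stabilizer generators = n - k
= 60 - 7
= 53

53


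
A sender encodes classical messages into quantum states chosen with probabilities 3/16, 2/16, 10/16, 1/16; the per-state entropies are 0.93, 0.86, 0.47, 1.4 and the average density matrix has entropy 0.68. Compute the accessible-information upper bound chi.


chi = S(rho) - sum_i p_i * S(rho_i)
Weighted entropy = 3/16 * 0.93 + 2/16 * 0.86 + 10/16 * 0.47 + 1/16 * 1.4
= 0.6631
chi = 0.68 - 0.6631
= 0.0169

0.0169


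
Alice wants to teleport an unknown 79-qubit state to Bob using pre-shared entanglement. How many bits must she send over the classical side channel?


Quantum teleportation requires 2 classical bits per qubit teleported.
79 qubit(s) -> 2 * 79 = 158 classical bits

158


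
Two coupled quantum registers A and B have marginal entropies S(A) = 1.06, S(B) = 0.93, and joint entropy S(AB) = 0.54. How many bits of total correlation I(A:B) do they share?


I(A:B) = S(A) + S(B) - S(AB)
= 1.06 + 0.93 - 0.54
= 1.4500

1.4500


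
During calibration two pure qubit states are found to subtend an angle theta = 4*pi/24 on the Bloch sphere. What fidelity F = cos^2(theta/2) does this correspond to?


For states separated by angle theta on Bloch sphere:
F = cos^2(theta/2)
theta = 4*pi/24 = 0.5236
theta/2 = 0.2618
cos(theta/2) = 0.9659
F = 0.9330

0.9330


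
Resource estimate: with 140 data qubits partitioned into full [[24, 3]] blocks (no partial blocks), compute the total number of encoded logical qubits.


Each code block uses 24 physical qubits for 3 logical qubit(s).
Number of complete blocks = floor(140 / 24) = 5
Logical qubits = 5 * 3
= 15

15


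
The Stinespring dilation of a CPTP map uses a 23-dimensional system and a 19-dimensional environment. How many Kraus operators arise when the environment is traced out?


Tracing out the environment in an orthonormal basis {|i>_E} gives Kraus operators K_i = <i|_E U |0>_E.
Number of Kraus operators = dim(H_env) = d_env
= 19

19


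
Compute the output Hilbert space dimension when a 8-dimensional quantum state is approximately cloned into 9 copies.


Output space = H^(tensor 9) where dim(H) = 8
dim = 8^9
= 64 (after 2 factors)
= 512 (after 3 factors)
= 4096 (after 4 factors)
= 32768 (after 5 factors)
= 262144 (after 6 factors)
= 2097152 (after 7 factors)
= 16777216 (after 8 factors)
= 134217728 (after 9 factors)
= 134217728

134217728


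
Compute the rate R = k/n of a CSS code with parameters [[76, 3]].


Code rate R = k/n
= 3/76
= 0.0395

0.0395


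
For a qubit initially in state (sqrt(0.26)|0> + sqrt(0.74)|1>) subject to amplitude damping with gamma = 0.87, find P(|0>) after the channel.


For amplitude damping with parameter gamma on state sqrt(a)|0> + sqrt(b)|1>:
alpha^2 = 0.26, beta^2 = 0.74
P(|0>) = alpha^2 + gamma * beta^2
= 0.26 + 0.87 * 0.74
= 0.26 + 0.6438
= 0.9038

0.9038


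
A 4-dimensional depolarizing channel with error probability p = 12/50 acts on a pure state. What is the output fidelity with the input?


F = (1-p) + p/d
= (1 - 0.2400) + 0.2400/4
= 0.7600 + 0.0600
= 0.8200

0.8200


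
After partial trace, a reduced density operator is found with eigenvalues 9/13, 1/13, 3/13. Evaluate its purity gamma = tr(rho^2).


tr(rho^2) = sum of eigenvalues squared
= (9/13)^2 + (1/13)^2 + (3/13)^2
= (81 + 1 + 9) / 169
= 91/169
= 0.5385

0.5385


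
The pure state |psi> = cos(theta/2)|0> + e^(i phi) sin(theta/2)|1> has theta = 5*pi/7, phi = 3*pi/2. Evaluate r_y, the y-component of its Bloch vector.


theta = 2.2440, phi = 4.7124
r_y = sin(theta)*sin(phi) = 0.7818 * -1.0000
r_y = -0.7818

-0.7818


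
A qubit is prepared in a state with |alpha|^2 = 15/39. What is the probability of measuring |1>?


|alpha|^2 = 15/39 = 0.3846
|beta|^2 = 1 - 15/39 = 24/39 = 0.6154
P(|1>) = |beta|^2 = 0.6154

0.6154


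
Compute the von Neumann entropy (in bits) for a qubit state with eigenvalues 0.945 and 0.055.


S = -p*log2(p) - (1-p)*log2(1-p)
p = 0.9450, 1-p = 0.0550
= -0.9450 * log2(0.9450) - 0.0550 * log2(0.0550)
= -(-0.0771) - (-0.2301)
= 0.3073

0.3073


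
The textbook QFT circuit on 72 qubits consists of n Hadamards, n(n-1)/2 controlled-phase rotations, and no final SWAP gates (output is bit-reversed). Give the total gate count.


Hadamard gates: 72
Controlled rotations: n*(n-1)/2 = 72*71/2 = 2556
SWAP gates: 0 (omitted)
Total = 72 + 2556
= 2628

2628


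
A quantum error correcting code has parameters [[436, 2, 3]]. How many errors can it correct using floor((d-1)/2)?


Code parameters: [[436, 2, 3]], distance d = 3.
Number of correctable errors = floor((d-1)/2)
= floor((3 - 1)/2)
= floor(2/2)
= 1

1


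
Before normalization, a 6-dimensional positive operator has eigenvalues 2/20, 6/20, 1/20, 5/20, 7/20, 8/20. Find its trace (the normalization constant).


tr(M) = sum of eigenvalues
= 2/20 + 6/20 + 1/20 + 5/20 + 7/20 + 8/20
= 29/20
= 1.4500

1.4500


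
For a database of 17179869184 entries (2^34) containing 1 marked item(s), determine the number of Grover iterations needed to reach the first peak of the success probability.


After j Grover iterations the success probability is P(j) = sin^2((2j+1)*theta), where sin(theta) = sqrt(k/N).
N = 2^34 = 17179869184, k = 1
sin(theta) = sqrt(k/N) = 7.629394531e-06
theta = arcsin(sqrt(k/N)) = 7.629394531e-06 rad
P(j) reaches its first maximum when (2j+1)*theta is as close as possible to pi/2, i.e. j = round(pi/(4*theta) - 1/2).
pi/(4*theta) - 1/2 = 102943.2081
(For comparison, the common estimate pi/4 * sqrt(N/k) = 102943.7081; the exact maximiser is used here.)
Optimal iterations = 102943

102943


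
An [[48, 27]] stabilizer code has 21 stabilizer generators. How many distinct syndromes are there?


Each stabilizer generator gives a binary (+1 or -1) measurement outcome.
With 21 independent generators:
Total syndromes = 2^21
= 2097152

2097152


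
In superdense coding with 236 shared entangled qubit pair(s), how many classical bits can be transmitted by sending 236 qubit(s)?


Superdense coding allows 2 classical bits per shared entangled pair.
236 pair(s) -> 2 * 236 = 472 classical bits

472
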